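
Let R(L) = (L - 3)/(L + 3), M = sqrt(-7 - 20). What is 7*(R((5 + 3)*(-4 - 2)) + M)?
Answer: 119/15 + 21*I*sqrt(3) ≈ 7.9333 + 36.373*I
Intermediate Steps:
M = 3*I*sqrt(3) (M = sqrt(-27) = 3*I*sqrt(3) ≈ 5.1962*I)
R(L) = (-3 + L)/(3 + L)
7*(R((5 + 3)*(-4 - 2)) + M) = 7*((-3 + (5 + 3)*(-4 - 2))/(3 + (5 + 3)*(-4 - 2)) + 3*I*sqrt(3)) = 7*((-3 + 8*(-6))/(3 + 8*(-6)) + 3*I*sqrt(3)) = 7*((-3 - 48)/(3 - 48) + 3*I*sqrt(3)) = 7*(-51/(-45) + 3*I*sqrt(3)) = 7*(-1/45*(-51) + 3*I*sqrt(3)) = 7*(17/15 + 3*I*sqrt(3)) = 119/15 + 21*I*sqrt(3)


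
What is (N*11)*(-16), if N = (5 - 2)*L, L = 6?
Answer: -3168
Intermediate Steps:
N = 18 (N = (5 - 2)*6 = 3*6 = 18)
(N*11)*(-16) = (18*11)*(-16) = 198*(-16) = -3168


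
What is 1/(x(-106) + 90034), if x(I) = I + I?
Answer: 1/89822 ≈ 1.1133e-5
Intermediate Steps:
x(I) = 2*I
1/(x(-106) + 90034) = 1/(2*(-106) + 90034) = 1/(-212 + 90034) = 1/89822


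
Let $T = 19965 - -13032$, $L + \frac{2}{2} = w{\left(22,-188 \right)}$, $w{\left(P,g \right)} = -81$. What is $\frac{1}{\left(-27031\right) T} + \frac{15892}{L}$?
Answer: $- \frac{7087370393063}{36569618187} \approx -193.8$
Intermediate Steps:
$L = -82$ ($L = -1 - 81 = -82$)
$T = 32997$ ($T = 19965 + 13032 = 32997$)
$\frac{1}{\left(-27031\right) T} + \frac{15892}{L} = \frac{1}{\left(-27031\right) 32997} + \frac{15892}{-82} = \left(- \frac{1}{27031}\right) \frac{1}{32997} + 15892 \left(- \frac{1}{82}\right) = - \frac{1}{891941907} - \frac{7946}{41} = - \frac{7087370393063}{36569618187}$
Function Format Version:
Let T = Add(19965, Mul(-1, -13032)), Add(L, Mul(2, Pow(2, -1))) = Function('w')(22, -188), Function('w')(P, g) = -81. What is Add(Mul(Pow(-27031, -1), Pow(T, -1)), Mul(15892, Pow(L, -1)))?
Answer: Rational(-7087370393063, 36569618187) ≈ -193.80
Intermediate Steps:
L = -82 (L = Add(-1, -81) = -82)
T = 32997 (T = Add(19965, 13032) = 32997)
Add(Mul(Pow(-27031, -1), Pow(T, -1)), Mul(15892, Pow(L, -1))) = Add(Mul(Pow(-27031, -1), Pow(32997, -1)), Mul(15892, Pow(-82, -1))) = Add(Mul(Rational(-1, 27031), Rational(1, 32997)), Mul(15892, Rational(-1, 82))) = Add(Rational(-1, 891941907), Rational(-7946, 41)) = Rational(-7087370393063, 36569618187)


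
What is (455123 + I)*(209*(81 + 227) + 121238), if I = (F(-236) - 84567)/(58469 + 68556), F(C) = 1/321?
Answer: 229632046269171806/2718335 ≈ 8.4475e+10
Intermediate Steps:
F(C) = 1/321
I = -27146006/40775025 (I = (1/321 - 84567)/(58469 + 68556) = -27146006/321/127025 = -27146006/321*1/127025 = -27146006/40775025 ≈ -0.66575)
(455123 + I)*(209*(81 + 227) + 121238) = (455123 - 27146006/40775025)*(209*(81 + 227) + 121238) = 18557624557069*(209*308 + 121238)/40775025 = 18557624557069*(64372 + 121238)/40775025 = (18557624557069/40775025)*185610 = 229632046269171806/2718335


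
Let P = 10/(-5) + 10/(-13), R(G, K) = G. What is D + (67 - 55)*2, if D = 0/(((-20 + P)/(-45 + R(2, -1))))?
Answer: 24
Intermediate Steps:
P = -36/13 (P = 10*(-⅕) + 10*(-1/13) = -2 - 10/13 = -36/13 ≈ -2.7692)
D = 0 (D = 0/(((-20 - 36/13)/(-45 + 2))) = 0/((-296/13/(-43))) = 0/((-296/13*(-1/43))) = 0/(296/559) = 0*(559/296) = 0)
D + (67 - 55)*2 = 0 + (67 - 55)*2 = 0 + 12*2 = 0 + 24 = 24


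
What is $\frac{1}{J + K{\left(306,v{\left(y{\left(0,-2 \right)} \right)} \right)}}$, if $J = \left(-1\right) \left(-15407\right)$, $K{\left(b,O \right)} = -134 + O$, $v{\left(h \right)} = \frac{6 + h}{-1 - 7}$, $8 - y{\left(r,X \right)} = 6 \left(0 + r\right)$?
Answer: $\frac{4}{61085} \approx 6.5483 \cdot 10^{-5}$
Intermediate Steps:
$y{\left(r,X \right)} = 8 - 6 r$ ($y{\left(r,X \right)} = 8 - 6 \left(0 + r\right) = 8 - 6 r$)
$v{\left(h \right)} = - \frac{3}{4} - \frac{h}{8}$ ($v{\left(h \right)} = \frac{6 + h}{-8} = \left(6 + h\right) \left(- \frac{1}{8}\right) = - \frac{3}{4} - \frac{h}{8}$)
$J = 15407$
$\frac{1}{J + K{\left(306,v{\left(y{\left(0,-2 \right)} \right)} \right)}} = \frac{1}{15407 - \left(\frac{539}{4} + \frac{8 - 0}{8}\right)} = \frac{1}{15407 - \left(\frac{539}{4} + \frac{8 + 0}{8}\right)} = \frac{1}{15407 - \frac{543}{4}} = \frac{1}{\frac{61085}{4}} = \frac{4}{61085}$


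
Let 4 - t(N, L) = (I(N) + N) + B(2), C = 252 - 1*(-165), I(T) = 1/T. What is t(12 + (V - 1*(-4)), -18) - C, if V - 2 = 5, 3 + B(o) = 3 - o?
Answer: -9983/23 ≈ -434.04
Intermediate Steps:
B(o) = -o (B(o) = -3 + (3 - o) = -o)
C = 417 (C = 252 + 165 = 417)
V = 7 (V = 2 + 5 = 7)
t(N, L) = 6 - N - 1/N (t(N, L) = 4 - ((1/N + N) - 1*2) = 4 - ((N + 1/N) - 2) = 4 - (-2 + N + 1/N) = 4 + (2 - N - 1/N) = 6 - N - 1/N)
t(12 + (V - 1*(-4)), -18) - C = (6 - (12 + (7 - 1*(-4))) - 1/(12 + (7 - 1*(-4)))) - 1*417 = (6 - (12 + (7 + 4)) - 1/(12 + (7 + 4))) - 417 = (6 - (12 + 11) - 1/(12 + 11)) - 417 = (6 - 1*23 - 1/23) - 417 = (6 - 23 - 1*1/23) - 417 = (6 - 23 - 1/23) - 417 = -392/23 - 417 = -9983/23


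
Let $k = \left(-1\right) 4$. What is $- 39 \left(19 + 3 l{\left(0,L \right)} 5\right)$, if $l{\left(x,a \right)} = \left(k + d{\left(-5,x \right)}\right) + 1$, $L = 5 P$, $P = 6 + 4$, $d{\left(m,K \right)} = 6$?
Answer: $-2496$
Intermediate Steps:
$P = 10$
$k = -4$
$L = 50$ ($L = 5 \cdot 10 = 50$)
$l{\left(x,a \right)} = 3$ ($l{\left(x,a \right)} = \left(-4 + 6\right) + 1 = 2 + 1 = 3$)
$- 39 \left(19 + 3 l{\left(0,L \right)} 5\right) = - 39 \left(19 + 3 \cdot 3 \cdot 5\right) = - 39 \left(19 + 9 \cdot 5\right) = - 39 \left(19 + 45\right) = \left(-39\right) 64 = -2496$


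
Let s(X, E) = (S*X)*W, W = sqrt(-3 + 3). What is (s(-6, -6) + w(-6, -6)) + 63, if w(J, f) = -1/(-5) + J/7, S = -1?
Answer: 2182/35 ≈ 62.343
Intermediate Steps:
W = 0 (W = sqrt(0) = 0)
w(J, f) = 1/5 + J/7 (w(J, f) = -1*(-1/5) + J*(1/7) = 1/5 + J/7)
s(X, E) = 0 (s(X, E) = -X*0 = 0)
(s(-6, -6) + w(-6, -6)) + 63 = (0 + (1/5 + (1/7)*(-6))) + 63 = (0 + (1/5 - 6/7)) + 63 = (0 - 23/35) + 63 = -23/35 + 63 = 2182/35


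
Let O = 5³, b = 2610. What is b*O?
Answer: 326250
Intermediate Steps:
O = 125
b*O = 2610*125 = 326250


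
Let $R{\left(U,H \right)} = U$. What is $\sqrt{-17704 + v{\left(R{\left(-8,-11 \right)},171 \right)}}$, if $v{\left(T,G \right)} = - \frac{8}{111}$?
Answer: $\frac{4 i \sqrt{13633242}}{111} \approx 133.06 i$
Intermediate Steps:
$v{\left(T,G \right)} = - \frac{8}{111}$ ($v{\left(T,G \right)} = \left(-8\right) \frac{1}{111} = - \frac{8}{111}$)
$\sqrt{-17704 + v{\left(R{\left(-8,-11 \right)},171 \right)}} = \sqrt{-17704 - \frac{8}{111}} = \sqrt{- \frac{1965152}{111}} = \frac{4 i \sqrt{13633242}}{111}$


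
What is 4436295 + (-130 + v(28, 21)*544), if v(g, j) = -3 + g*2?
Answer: 4464997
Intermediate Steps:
v(g, j) = -3 + 2*g
4436295 + (-130 + v(28, 21)*544) = 4436295 + (-130 + (-3 + 2*28)*544) = 4436295 + (-130 + (-3 + 56)*544) = 4436295 + (-130 + 53*544) = 4436295 + (-130 + 28832) = 4436295 + 28702 = 4464997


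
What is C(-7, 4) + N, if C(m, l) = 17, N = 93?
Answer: 110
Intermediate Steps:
C(-7, 4) + N = 17 + 93 = 110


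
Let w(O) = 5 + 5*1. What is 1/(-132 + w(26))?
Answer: -1/122 ≈ -0.0081967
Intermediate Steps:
w(O) = 10 (w(O) = 5 + 5 = 10)
1/(-132 + w(26)) = 1/(-132 + 10) = 1/(-122) = -1/122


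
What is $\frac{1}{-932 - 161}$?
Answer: $- \frac{1}{1093} \approx -0.00091491$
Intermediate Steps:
$\frac{1}{-932 - 161} = \frac{1}{-1093} = - \frac{1}{1093}$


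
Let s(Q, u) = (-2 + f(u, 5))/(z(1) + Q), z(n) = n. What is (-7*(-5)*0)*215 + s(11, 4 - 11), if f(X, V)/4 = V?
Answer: 3/2 ≈ 1.5000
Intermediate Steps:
f(X, V) = 4*V
s(Q, u) = 18/(1 + Q) (s(Q, u) = (-2 + 4*5)/(1 + Q) = (-2 + 20)/(1 + Q) = 18/(1 + Q))
(-7*(-5)*0)*215 + s(11, 4 - 11) = (-7*(-5)*0)*215 + 18/(1 + 11) = (35*0)*215 + 18/12 = 0*215 + 18*(1/12) = 0 + 3/2 = 3/2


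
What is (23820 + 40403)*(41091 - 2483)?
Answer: 2479521584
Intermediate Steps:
(23820 + 40403)*(41091 - 2483) = 64223*38608 = 2479521584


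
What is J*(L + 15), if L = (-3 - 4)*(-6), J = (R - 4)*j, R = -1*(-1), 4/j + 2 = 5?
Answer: -228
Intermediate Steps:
j = 4/3 (j = 4/(-2 + 5) = 4/3 ≈ 1.3333)
R = 1
J = -4 (J = (1 - 4)*(4/3) = -3*4/3 = -4)
L = 42 (L = -7*(-6) = 42)
J*(L + 15) = -4*(42 + 15) = -4*57 = -228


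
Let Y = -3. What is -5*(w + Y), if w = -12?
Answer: 75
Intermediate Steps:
-5*(w + Y) = -5*(-12 - 3) = -5*(-15) = 75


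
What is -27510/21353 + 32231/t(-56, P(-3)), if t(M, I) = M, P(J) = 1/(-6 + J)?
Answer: -5265413/9128 ≈ -576.84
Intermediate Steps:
-27510/21353 + 32231/t(-56, P(-3)) = -27510/21353 + 32231/(-56) = -27510*1/21353 + 32231*(-1/56) = -210/163 - 32231/56 = -5265413/9128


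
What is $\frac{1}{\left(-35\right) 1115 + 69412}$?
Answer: $\frac{1}{30387} \approx 3.2909 \cdot 10^{-5}$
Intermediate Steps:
$\frac{1}{\left(-35\right) 1115 + 69412} = \frac{1}{-39025 + 69412} = \frac{1}{30387}$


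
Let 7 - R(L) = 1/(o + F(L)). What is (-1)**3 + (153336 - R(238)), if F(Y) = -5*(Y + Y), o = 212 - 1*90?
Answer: 346214623/2258 ≈ 1.5333e+5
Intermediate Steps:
o = 122 (o = 212 - 90 = 122)
F(Y) = -10*Y
R(L) = 7 - 1/(122 - 10*L)
(-1)**3 + (153336 - R(238)) = (-1)**3 + (153336 - (-853 + 70*238)/(2*(-61 + 5*238))) = -1 + (153336 - (-853 + 16660)/(2*(-61 + 1190))) = -1 + (153336 - 15807/(2*1129)) = -1 + (153336 - 1*15807/2258) = -1 + (153336 - 15807/2258) = -1 + 346216881/2258 = 346214623/2258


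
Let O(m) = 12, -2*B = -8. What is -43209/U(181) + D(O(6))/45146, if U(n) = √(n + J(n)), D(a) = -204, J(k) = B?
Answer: -102/22573 - 43209*√185/185 ≈ -3176.8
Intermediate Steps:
B = 4 (B = -½*(-8) = 4)
J(k) = 4
U(n) = √(4 + n) (U(n) = √(n + 4) = √(4 + n))
-43209/U(181) + D(O(6))/45146 = -43209/√(4 + 181) - 204/45146 = -43209*√185/185 - 204*1/45146 = -43209*√185/185 - 102/22573 = -102/22573 - 43209*√185/185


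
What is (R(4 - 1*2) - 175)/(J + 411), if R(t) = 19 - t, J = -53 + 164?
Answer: -79/261 ≈ -0.30268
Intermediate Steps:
J = 111
(R(4 - 1*2) - 175)/(J + 411) = ((19 - (4 - 1*2)) - 175)/(111 + 411) = ((19 - (4 - 2)) - 175)/522 = ((19 - 1*2) - 175)*(1/522) = ((19 - 2) - 175)*(1/522) = (17 - 175)*(1/522) = -158*1/522 = -79/261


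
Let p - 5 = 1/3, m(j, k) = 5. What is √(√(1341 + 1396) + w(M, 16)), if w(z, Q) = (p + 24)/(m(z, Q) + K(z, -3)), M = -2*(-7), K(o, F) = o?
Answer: √(5016 + 3249*√2737)/57 ≈ 7.3390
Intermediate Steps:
M = 14
p = 16/3 (p = 5 + 1/3 = 5 + ⅓ = 16/3 ≈ 5.3333)
w(z, Q) = 88/(3*(5 + z)) (w(z, Q) = (16/3 + 24)/(5 + z) = 88/(3*(5 + z)))
√(√(1341 + 1396) + w(M, 16)) = √(√(1341 + 1396) + 88/(3*(5 + 14))) = √(√2737 + (88/3)/19) = √(√2737 + (88/3)*(1/19)) = √(√2737 + 88/57) = √(88/57 + √2737)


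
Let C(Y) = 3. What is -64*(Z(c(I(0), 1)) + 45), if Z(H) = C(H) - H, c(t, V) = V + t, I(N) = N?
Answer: -3008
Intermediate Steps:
Z(H) = 3 - H
-64*(Z(c(I(0), 1)) + 45) = -64*((3 - (1 + 0)) + 45) = -64*((3 - 1*1) + 45) = -64*((3 - 1) + 45) = -64*(2 + 45) = -64*47 = -3008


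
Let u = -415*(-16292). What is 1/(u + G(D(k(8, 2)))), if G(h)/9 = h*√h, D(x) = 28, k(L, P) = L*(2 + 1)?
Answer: 1690295/11428388303572 - 63*√7/5714194151786 ≈ 1.4787e-7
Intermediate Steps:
k(L, P) = 3*L (k(L, P) = L*3 = 3*L)
u = 6761180
G(h) = 9*h^(3/2) (G(h) = 9*(h*√h) = 9*h^(3/2))
1/(u + G(D(k(8, 2)))) = 1/(6761180 + 9*28^(3/2)) = 1/(6761180 + 9*(56*√7)) = 1/(6761180 + 504*√7)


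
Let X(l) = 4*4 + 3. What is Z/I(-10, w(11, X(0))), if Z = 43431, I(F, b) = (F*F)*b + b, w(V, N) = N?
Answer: 43431/1919 ≈ 22.632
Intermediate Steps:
X(l) = 19 (X(l) = 16 + 3 = 19)
I(F, b) = b + b*F**2 (I(F, b) = F**2*b + b = b*F**2 + b = b + b*F**2)
Z/I(-10, w(11, X(0))) = 43431/((19*(1 + (-10)**2))) = 43431/((19*(1 + 100))) = 43431/((19*101)) = 43431/1919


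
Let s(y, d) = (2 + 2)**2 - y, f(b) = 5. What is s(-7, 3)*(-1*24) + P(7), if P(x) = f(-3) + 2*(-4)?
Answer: -555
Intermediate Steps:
P(x) = -3 (P(x) = 5 + 2*(-4) = 5 - 8 = -3)
s(y, d) = 16 - y (s(y, d) = 4**2 - y = 16 - y)
s(-7, 3)*(-1*24) + P(7) = (16 - 1*(-7))*(-1*24) - 3 = (16 + 7)*(-24) - 3 = 23*(-24) - 3 = -552 - 3 = -555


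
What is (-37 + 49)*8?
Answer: 96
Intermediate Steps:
(-37 + 49)*8 = 12*8 = 96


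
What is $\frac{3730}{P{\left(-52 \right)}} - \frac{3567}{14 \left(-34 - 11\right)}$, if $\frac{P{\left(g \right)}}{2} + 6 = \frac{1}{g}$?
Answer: $- \frac{19993643}{65730} \approx -304.18$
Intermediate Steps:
$P{\left(g \right)} = -12 + \frac{2}{g}$
$\frac{3730}{P{\left(-52 \right)}} - \frac{3567}{14 \left(-34 - 11\right)} = \frac{3730}{-12 + \frac{2}{-52}} - \frac{3567}{14 \left(-34 - 11\right)} = \frac{3730}{-12 + 2 \left(- \frac{1}{52}\right)} - \frac{3567}{14 \left(-45\right)} = \frac{3730}{-12 - \frac{1}{26}} - \frac{3567}{-630} = \frac{3730}{- \frac{313}{26}} - - \frac{1189}{210} = 3730 \left(- \frac{26}{313}\right) + \frac{1189}{210} = - \frac{96980}{313} + \frac{1189}{210} = - \frac{19993643}{65730}$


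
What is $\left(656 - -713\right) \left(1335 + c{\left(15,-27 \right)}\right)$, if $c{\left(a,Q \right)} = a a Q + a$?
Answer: $-6468525$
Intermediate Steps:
$c{\left(a,Q \right)} = a + Q a^{2}$ ($c{\left(a,Q \right)} = a^{2} Q + a = Q a^{2} + a = a + Q a^{2}$)
$\left(656 - -713\right) \left(1335 + c{\left(15,-27 \right)}\right) = \left(656 - -713\right) \left(1335 + 15 \left(1 - 405\right)\right) = \left(656 + 713\right) \left(1335 + 15 \left(1 - 405\right)\right) = 1369 \left(1335 + 15 \left(-404\right)\right) = 1369 \left(1335 - 6060\right) = 1369 \left(-4725\right) = -6468525$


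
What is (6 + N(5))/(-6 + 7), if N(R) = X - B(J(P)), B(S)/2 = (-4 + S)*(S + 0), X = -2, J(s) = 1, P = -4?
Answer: 10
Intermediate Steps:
B(S) = 2*S*(-4 + S) (B(S) = 2*((-4 + S)*(S + 0)) = 2*((-4 + S)*S) = 2*(S*(-4 + S)) = 2*S*(-4 + S))
N(R) = 4 (N(R) = -2 - 2*(-4 + 1) = -2 - 2*(-3) = -2 - 1*(-6) = -2 + 6 = 4)
(6 + N(5))/(-6 + 7) = (6 + 4)/(-6 + 7) = 10/1 = 10*1 = 10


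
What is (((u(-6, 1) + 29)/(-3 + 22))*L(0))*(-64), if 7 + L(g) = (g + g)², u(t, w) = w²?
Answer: 13440/19 ≈ 707.37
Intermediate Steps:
L(g) = -7 + 4*g² (L(g) = -7 + (g + g)² = -7 + (2*g)² = -7 + 4*g²)
(((u(-6, 1) + 29)/(-3 + 22))*L(0))*(-64) = (((1² + 29)/(-3 + 22))*(-7 + 4*0²))*(-64) = (((1 + 29)/19)*(-7 + 4*0))*(-64) = ((30*(1/19))*(-7 + 0))*(-64) = ((30/19)*(-7))*(-64) = -210/19*(-64) = 13440/19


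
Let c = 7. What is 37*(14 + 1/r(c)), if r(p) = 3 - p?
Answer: 2035/4 ≈ 508.75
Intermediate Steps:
37*(14 + 1/r(c)) = 37*(14 + 1/(3 - 1*7)) = 37*(14 + 1/(3 - 7)) = 37*(14 + 1/(-4)) = 37*(14 - ¼) = 37*(55/4) = 2035/4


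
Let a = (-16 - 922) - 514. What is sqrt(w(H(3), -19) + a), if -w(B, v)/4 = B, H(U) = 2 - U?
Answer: 2*I*sqrt(362) ≈ 38.053*I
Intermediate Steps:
w(B, v) = -4*B
a = -1452 (a = -938 - 514 = -1452)
sqrt(w(H(3), -19) + a) = sqrt(-4*(2 - 1*3) - 1452) = sqrt(-4*(2 - 3) - 1452) = sqrt(-4*(-1) - 1452) = sqrt(4 - 1452) = sqrt(-1448) = 2*I*sqrt(362)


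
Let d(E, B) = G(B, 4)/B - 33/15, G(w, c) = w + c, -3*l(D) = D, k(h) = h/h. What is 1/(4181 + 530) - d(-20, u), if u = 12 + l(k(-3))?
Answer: 577/673 ≈ 0.85736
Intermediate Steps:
k(h) = 1
l(D) = -D/3
G(w, c) = c + w
u = 35/3 (u = 12 - 1/3*1 = 12 - 1/3 = 35/3 ≈ 11.667)
d(E, B) = -11/5 + (4 + B)/B (d(E, B) = (4 + B)/B - 33/15 = (4 + B)/B - 33*1/15 = (4 + B)/B - 11/5 = -11/5 + (4 + B)/B)
1/(4181 + 530) - d(-20, u) = 1/(4181 + 530) - (-6/5 + 4/(35/3)) = 1/4711 - (-6/5 + 4*(3/35)) = 1/4711 - (-6/5 + 12/35) = 1/4711 - 1*(-6/7) = 1/4711 + 6/7 = 577/673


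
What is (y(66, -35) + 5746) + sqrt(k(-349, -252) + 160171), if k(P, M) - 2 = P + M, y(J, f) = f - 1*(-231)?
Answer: 5942 + 2*sqrt(39893) ≈ 6341.5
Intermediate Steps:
y(J, f) = 231 + f (y(J, f) = f + 231 = 231 + f)
k(P, M) = 2 + M + P (k(P, M) = 2 + (P + M) = 2 + (M + P) = 2 + M + P)
(y(66, -35) + 5746) + sqrt(k(-349, -252) + 160171) = ((231 - 35) + 5746) + sqrt((2 - 252 - 349) + 160171) = (196 + 5746) + sqrt(-599 + 160171) = 5942 + sqrt(159572) = 5942 + 2*sqrt(39893)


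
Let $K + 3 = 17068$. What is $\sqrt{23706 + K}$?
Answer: $\sqrt{40771} \approx 201.92$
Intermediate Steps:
$K = 17065$ ($K = -3 + 17068 = 17065$)
$\sqrt{23706 + K} = \sqrt{23706 + 17065} = \sqrt{40771}$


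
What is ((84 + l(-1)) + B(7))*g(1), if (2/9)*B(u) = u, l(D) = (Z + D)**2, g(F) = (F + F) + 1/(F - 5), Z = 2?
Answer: 1631/8 ≈ 203.88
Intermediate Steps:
g(F) = 1/(-5 + F) + 2*F (g(F) = 2*F + 1/(-5 + F) = 1/(-5 + F) + 2*F)
l(D) = (2 + D)**2
B(u) = 9*u/2
((84 + l(-1)) + B(7))*g(1) = ((84 + (2 - 1)**2) + (9/2)*7)*((1 - 10*1 + 2*1**2)/(-5 + 1)) = ((84 + 1**2) + 63/2)*((1 - 10 + 2*1)/(-4)) = ((84 + 1) + 63/2)*(-(1 - 10 + 2)/4) = (85 + 63/2)*(-1/4*(-7)) = (233/2)*(7/4) = 1631/8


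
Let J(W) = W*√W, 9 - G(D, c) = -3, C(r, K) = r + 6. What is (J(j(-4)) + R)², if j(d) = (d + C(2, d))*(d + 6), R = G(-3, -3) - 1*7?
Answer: 537 + 160*√2 ≈ 763.27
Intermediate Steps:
C(r, K) = 6 + r
G(D, c) = 12 (G(D, c) = 9 - 1*(-3) = 9 + 3 = 12)
R = 5 (R = 12 - 1*7 = 12 - 7 = 5)
j(d) = (6 + d)*(8 + d) (j(d) = (d + (6 + 2))*(d + 6) = (d + 8)*(6 + d) = (8 + d)*(6 + d) = (6 + d)*(8 + d))
J(W) = W^(3/2)
(J(j(-4)) + R)² = ((48 + (-4)² + 14*(-4))^(3/2) + 5)² = ((48 + 16 - 56)^(3/2) + 5)² = (8^(3/2) + 5)² = (16*√2 + 5)² = (5 + 16*√2)²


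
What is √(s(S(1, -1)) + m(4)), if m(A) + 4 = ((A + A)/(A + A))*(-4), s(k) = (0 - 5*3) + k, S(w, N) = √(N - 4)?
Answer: √(-23 + I*√5) ≈ 0.23285 + 4.8015*I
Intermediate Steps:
S(w, N) = √(-4 + N)
s(k) = -15 + k (s(k) = (0 - 15) + k = -15 + k)
m(A) = -8 (m(A) = -4 + ((A + A)/(A + A))*(-4) = -4 + ((2*A)/((2*A)))*(-4) = -4 + ((2*A)*(1/(2*A)))*(-4) = -4 + 1*(-4) = -4 - 4 = -8)
√(s(S(1, -1)) + m(4)) = √((-15 + √(-4 - 1)) - 8) = √((-15 + √(-5)) - 8) = √((-15 + I*√5) - 8) = √(-23 + I*√5)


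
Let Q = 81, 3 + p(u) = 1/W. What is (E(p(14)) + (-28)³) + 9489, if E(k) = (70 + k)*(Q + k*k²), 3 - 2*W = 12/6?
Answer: -6943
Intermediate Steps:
W = ½ (W = 3/2 - 6/6 = 3/2 - ½*2 = 3/2 - 1 = ½ ≈ 0.50000)
p(u) = -1 (p(u) = -3 + 1/(½) = -3 + 2 = -1)
E(k) = (70 + k)*(81 + k³) (E(k) = (70 + k)*(81 + k*k²) = (70 + k)*(81 + k³))
(E(p(14)) + (-28)³) + 9489 = ((5670 + (-1)⁴ + 70*(-1)³ + 81*(-1)) + (-28)³) + 9489 = ((5670 + 1 + 70*(-1) - 81) - 21952) + 9489 = ((5670 + 1 - 70 - 81) - 21952) + 9489 = (5520 - 21952) + 9489 = -16432 + 9489 = -6943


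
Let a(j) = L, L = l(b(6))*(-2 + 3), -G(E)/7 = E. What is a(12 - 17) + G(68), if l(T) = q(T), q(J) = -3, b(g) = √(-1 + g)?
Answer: -479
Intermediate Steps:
G(E) = -7*E
l(T) = -3
L = -3 (L = -3*(-2 + 3) = -3*1 = -3)
a(j) = -3
a(12 - 17) + G(68) = -3 - 7*68 = -3 - 476 = -479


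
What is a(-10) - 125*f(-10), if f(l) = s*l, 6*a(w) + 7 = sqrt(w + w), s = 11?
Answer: 82493/6 + I*sqrt(5)/3 ≈ 13749.0 + 0.74536*I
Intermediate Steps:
a(w) = -7/6 + sqrt(2)*sqrt(w)/6 (a(w) = -7/6 + sqrt(w + w)/6 = -7/6 + sqrt(2*w)/6 = -7/6 + (sqrt(2)*sqrt(w))/6 = -7/6 + sqrt(2)*sqrt(w)/6)
f(l) = 11*l
a(-10) - 125*f(-10) = (-7/6 + sqrt(2)*sqrt(-10)/6) - 1375*(-10) = (-7/6 + sqrt(2)*(I*sqrt(10))/6) - 125*(-110) = (-7/6 + I*sqrt(5)/3) + 13750 = 82493/6 + I*sqrt(5)/3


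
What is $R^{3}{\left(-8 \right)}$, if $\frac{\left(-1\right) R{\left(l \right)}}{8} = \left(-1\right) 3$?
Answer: $13824$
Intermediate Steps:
$R{\left(l \right)} = 24$ ($R{\left(l \right)} = - 8 \left(\left(-1\right) 3\right) = \left(-8\right) \left(-3\right) = 24$)
$R^{3}{\left(-8 \right)} = 24^{3} = 13824$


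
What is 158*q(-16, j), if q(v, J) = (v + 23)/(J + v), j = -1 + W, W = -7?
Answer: -553/12 ≈ -46.083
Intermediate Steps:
j = -8 (j = -1 - 7 = -8)
q(v, J) = (23 + v)/(J + v)
158*q(-16, j) = 158*((23 - 16)/(-8 - 16)) = 158*(7/(-24)) = 158*(-1/24*7) = 158*(-7/24) = -553/12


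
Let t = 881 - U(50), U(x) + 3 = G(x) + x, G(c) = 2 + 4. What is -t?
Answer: -828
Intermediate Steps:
G(c) = 6
U(x) = 3 + x (U(x) = -3 + (6 + x) = 3 + x)
t = 828 (t = 881 - (3 + 50) = 881 - 1*53 = 881 - 53 = 828)
-t = -1*828 = -828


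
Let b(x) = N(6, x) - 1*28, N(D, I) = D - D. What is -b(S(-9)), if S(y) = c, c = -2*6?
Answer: 28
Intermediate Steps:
c = -12
N(D, I) = 0
S(y) = -12
b(x) = -28 (b(x) = 0 - 1*28 = 0 - 28 = -28)
-b(S(-9)) = -1*(-28) = 28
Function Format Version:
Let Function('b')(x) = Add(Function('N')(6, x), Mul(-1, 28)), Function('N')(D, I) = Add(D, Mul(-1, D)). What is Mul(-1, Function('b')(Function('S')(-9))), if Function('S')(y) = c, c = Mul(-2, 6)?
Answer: 28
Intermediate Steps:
c = -12
Function('N')(D, I) = 0
Function('S')(y) = -12
Function('b')(x) = -28 (Function('b')(x) = Add(0, Mul(-1, 28)) = Add(0, -28) = -28)
Mul(-1, Function('b')(Function('S')(-9))) = Mul(-1, -28) = 28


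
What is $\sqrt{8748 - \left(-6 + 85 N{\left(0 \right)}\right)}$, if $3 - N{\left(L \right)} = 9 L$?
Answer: $\sqrt{8499} \approx 92.19$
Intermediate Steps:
$N{\left(L \right)} = 3 - 9 L$
$\sqrt{8748 - \left(-6 + 85 N{\left(0 \right)}\right)} = \sqrt{8748 + \left(6 - 85 \left(3 - 0\right)\right)} = \sqrt{8748 + \left(6 - 85 \left(3 + 0\right)\right)} = \sqrt{8748 + \left(6 - 255\right)} = \sqrt{8748 - 249} = \sqrt{8499}$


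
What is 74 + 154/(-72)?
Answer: 2587/36 ≈ 71.861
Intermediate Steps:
74 + 154/(-72) = 74 + 154*(-1/72) = 74 - 77/36 = 2587/36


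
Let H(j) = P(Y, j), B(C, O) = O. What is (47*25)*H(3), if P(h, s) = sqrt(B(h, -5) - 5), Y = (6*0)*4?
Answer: 1175*I*sqrt(10) ≈ 3715.7*I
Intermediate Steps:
Y = 0 (Y = 0*4 = 0)
P(h, s) = I*sqrt(10) (P(h, s) = sqrt(-5 - 5) = sqrt(-10) = I*sqrt(10))
H(j) = I*sqrt(10)
(47*25)*H(3) = (47*25)*(I*sqrt(10)) = 1175*(I*sqrt(10)) = 1175*I*sqrt(10)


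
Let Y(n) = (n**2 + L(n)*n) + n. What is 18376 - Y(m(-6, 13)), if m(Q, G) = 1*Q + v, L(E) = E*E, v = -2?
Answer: 18832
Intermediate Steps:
L(E) = E**2
m(Q, G) = -2 + Q (m(Q, G) = 1*Q - 2 = Q - 2 = -2 + Q)
Y(n) = n + n**2 + n**3 (Y(n) = (n**2 + n**2*n) + n = (n**2 + n**3) + n = n + n**2 + n**3)
18376 - Y(m(-6, 13)) = 18376 - (-2 - 6)*(1 + (-2 - 6) + (-2 - 6)**2) = 18376 - (-8)*(1 - 8 + (-8)**2) = 18376 - (-8)*(1 - 8 + 64) = 18376 - (-8)*57 = 18376 - 1*(-456) = 18376 + 456 = 18832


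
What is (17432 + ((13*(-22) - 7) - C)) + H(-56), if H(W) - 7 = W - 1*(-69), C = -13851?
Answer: 31010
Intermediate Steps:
H(W) = 76 + W (H(W) = 7 + (W - 1*(-69)) = 7 + (W + 69) = 7 + (69 + W) = 76 + W)
(17432 + ((13*(-22) - 7) - C)) + H(-56) = (17432 + ((13*(-22) - 7) - 1*(-13851))) + (76 - 56) = (17432 + ((-286 - 7) + 13851)) + 20 = (17432 + (-293 + 13851)) + 20 = (17432 + 13558) + 20 = 30990 + 20 = 31010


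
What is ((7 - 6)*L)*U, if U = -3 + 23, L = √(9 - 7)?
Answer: 20*√2 ≈ 28.284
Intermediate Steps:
L = √2 ≈ 1.4142
U = 20
((7 - 6)*L)*U = ((7 - 6)*√2)*20 = (1*√2)*20 = √2*20 = 20*√2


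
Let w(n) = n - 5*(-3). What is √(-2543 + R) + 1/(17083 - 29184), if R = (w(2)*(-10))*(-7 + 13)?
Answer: -1/12101 + I*√3563 ≈ -8.2638e-5 + 59.691*I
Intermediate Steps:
w(n) = 15 + n (w(n) = n + 15 = 15 + n)
R = -1020 (R = ((15 + 2)*(-10))*(-7 + 13) = (17*(-10))*6 = -170*6 = -1020)
√(-2543 + R) + 1/(17083 - 29184) = √(-2543 - 1020) + 1/(17083 - 29184) = √(-3563) + 1/(-12101) = I*√3563 - 1/12101 = -1/12101 + I*√3563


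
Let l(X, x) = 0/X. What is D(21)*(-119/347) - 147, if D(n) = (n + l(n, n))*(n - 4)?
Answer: -93492/347 ≈ -269.43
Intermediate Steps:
l(X, x) = 0
D(n) = n*(-4 + n) (D(n) = (n + 0)*(n - 4) = n*(-4 + n))
D(21)*(-119/347) - 147 = (21*(-4 + 21))*(-119/347) - 147 = (21*17)*(-119*1/347) - 147 = 357*(-119/347) - 147 = -42483/347 - 147 = -93492/347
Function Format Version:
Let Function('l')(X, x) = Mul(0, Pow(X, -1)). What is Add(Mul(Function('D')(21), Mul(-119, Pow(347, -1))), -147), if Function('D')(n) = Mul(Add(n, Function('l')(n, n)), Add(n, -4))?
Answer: Rational(-93492, 347) ≈ -269.43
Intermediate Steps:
Function('l')(X, x) = 0
Function('D')(n) = Mul(n, Add(-4, n)) (Function('D')(n) = Mul(Add(n, 0), Add(n, -4)) = Mul(n, Add(-4, n)))
Add(Mul(Function('D')(21), Mul(-119, Pow(347, -1))), -147) = Add(Mul(Mul(21, Add(-4, 21)), Mul(-119, Pow(347, -1))), -147) = Add(Mul(Mul(21, 17), Mul(-119, Rational(1, 347))), -147) = Add(Mul(357, Rational(-119, 347)), -147) = Add(Rational(-42483, 347), -147) = Rational(-93492, 347)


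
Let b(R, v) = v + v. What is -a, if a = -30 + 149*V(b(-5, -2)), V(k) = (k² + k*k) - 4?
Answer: -4142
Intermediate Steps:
b(R, v) = 2*v
V(k) = -4 + 2*k² (V(k) = (k² + k²) - 4 = 2*k² - 4 = -4 + 2*k²)
a = 4142 (a = -30 + 149*(-4 + 2*(2*(-2))²) = -30 + 149*(-4 + 2*(-4)²) = -30 + 149*(-4 + 2*16) = -30 + 149*(-4 + 32) = -30 + 149*28 = -30 + 4172 = 4142)
-a = -1*4142 = -4142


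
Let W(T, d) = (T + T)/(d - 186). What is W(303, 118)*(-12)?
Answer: 1818/17 ≈ 106.94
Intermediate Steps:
W(T, d) = 2*T/(-186 + d) (W(T, d) = (2*T)/(-186 + d) = 2*T/(-186 + d))
W(303, 118)*(-12) = (2*303/(-186 + 118))*(-12) = (2*303/(-68))*(-12) = (2*303*(-1/68))*(-12) = -303/34*(-12) = 1818/17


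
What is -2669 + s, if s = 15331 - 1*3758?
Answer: 8904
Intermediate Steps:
s = 11573 (s = 15331 - 3758 = 11573)
-2669 + s = -2669 + 11573 = 8904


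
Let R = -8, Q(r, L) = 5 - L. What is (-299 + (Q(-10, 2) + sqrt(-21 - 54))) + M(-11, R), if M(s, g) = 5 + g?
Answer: -299 + 5*I*sqrt(3) ≈ -299.0 + 8.6602*I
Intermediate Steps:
(-299 + (Q(-10, 2) + sqrt(-21 - 54))) + M(-11, R) = (-299 + ((5 - 1*2) + sqrt(-21 - 54))) + (5 - 8) = (-299 + ((5 - 2) + sqrt(-75))) - 3 = (-299 + (3 + 5*I*sqrt(3))) - 3 = (-296 + 5*I*sqrt(3)) - 3 = -299 + 5*I*sqrt(3)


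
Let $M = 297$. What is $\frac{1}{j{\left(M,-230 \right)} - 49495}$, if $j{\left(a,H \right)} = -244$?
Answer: $- \frac{1}{49739} \approx -2.0105 \cdot 10^{-5}$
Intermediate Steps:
$\frac{1}{j{\left(M,-230 \right)} - 49495} = \frac{1}{-244 - 49495} = \frac{1}{-49739} = - \frac{1}{49739}$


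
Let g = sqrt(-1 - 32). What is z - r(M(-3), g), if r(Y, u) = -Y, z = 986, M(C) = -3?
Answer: 983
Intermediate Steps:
g = I*sqrt(33) (g = sqrt(-33) = I*sqrt(33) ≈ 5.7446*I)
z - r(M(-3), g) = 986 - (-1)*(-3) = 986 - 1*3 = 986 - 3 = 983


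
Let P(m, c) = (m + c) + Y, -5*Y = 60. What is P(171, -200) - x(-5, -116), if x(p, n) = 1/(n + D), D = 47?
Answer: -2828/69 ≈ -40.985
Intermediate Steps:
Y = -12 (Y = -⅕*60 = -12)
P(m, c) = -12 + c + m (P(m, c) = (m + c) - 12 = (c + m) - 12 = -12 + c + m)
x(p, n) = 1/(47 + n) (x(p, n) = 1/(n + 47) = 1/(47 + n))
P(171, -200) - x(-5, -116) = (-12 - 200 + 171) - 1/(47 - 116) = -41 - 1/(-69) = -41 - 1*(-1/69) = -41 + 1/69 = -2828/69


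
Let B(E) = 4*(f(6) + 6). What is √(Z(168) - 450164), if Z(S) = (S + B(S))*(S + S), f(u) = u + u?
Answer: 2*I*√92381 ≈ 607.88*I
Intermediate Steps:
f(u) = 2*u
B(E) = 72 (B(E) = 4*(2*6 + 6) = 4*(12 + 6) = 4*18 = 72)
Z(S) = 2*S*(72 + S) (Z(S) = (S + 72)*(S + S) = (72 + S)*(2*S) = 2*S*(72 + S))
√(Z(168) - 450164) = √(2*168*(72 + 168) - 450164) = √(2*168*240 - 450164) = √(80640 - 450164) = √(-369524) = 2*I*√92381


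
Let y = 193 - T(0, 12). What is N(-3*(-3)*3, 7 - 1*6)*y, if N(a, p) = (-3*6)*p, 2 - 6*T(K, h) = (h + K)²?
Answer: -3900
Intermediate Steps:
T(K, h) = ⅓ - (K + h)²/6 (T(K, h) = ⅓ - (h + K)²/6 = ⅓ - (K + h)²/6)
y = 650/3 (y = 193 - (⅓ - (0 + 12)²/6) = 193 - (⅓ - ⅙*12²) = 193 - (⅓ - ⅙*144) = 193 - (⅓ - 24) = 193 - 1*(-71/3) = 193 + 71/3 = 650/3 ≈ 216.67)
N(a, p) = -18*p
N(-3*(-3)*3, 7 - 1*6)*y = -18*(7 - 1*6)*(650/3) = -18*(7 - 6)*(650/3) = -18*1*(650/3) = -18*650/3 = -3900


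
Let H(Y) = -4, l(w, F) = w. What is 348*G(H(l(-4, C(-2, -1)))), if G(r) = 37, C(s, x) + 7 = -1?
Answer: 12876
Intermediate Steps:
C(s, x) = -8 (C(s, x) = -7 - 1 = -8)
348*G(H(l(-4, C(-2, -1)))) = 348*37 = 12876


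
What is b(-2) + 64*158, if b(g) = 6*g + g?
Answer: 10098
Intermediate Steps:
b(g) = 7*g
b(-2) + 64*158 = 7*(-2) + 64*158 = -14 + 10112 = 10098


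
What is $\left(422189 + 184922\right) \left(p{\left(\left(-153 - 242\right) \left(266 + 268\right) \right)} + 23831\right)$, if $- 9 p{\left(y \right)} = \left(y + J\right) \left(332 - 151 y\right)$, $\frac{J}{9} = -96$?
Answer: $\frac{1365149896090138759}{3} \approx 4.5505 \cdot 10^{17}$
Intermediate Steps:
$J = -864$ ($J = 9 \left(-96\right) = -864$)
$p{\left(y \right)} = - \frac{\left(-864 + y\right) \left(332 - 151 y\right)}{9}$ ($p{\left(y \right)} = - \frac{\left(y - 864\right) \left(332 - 151 y\right)}{9} = - \frac{\left(-864 + y\right) \left(332 - 151 y\right)}{9}$)
$\left(422189 + 184922\right) \left(p{\left(\left(-153 - 242\right) \left(266 + 268\right) \right)} + 23831\right) = \left(422189 + 184922\right) \left(\left(31872 - \frac{130796 \left(-153 - 242\right) \left(266 + 268\right)}{9} + \frac{151 \left(\left(-153 - 242\right) \left(266 + 268\right)\right)^{2}}{9}\right) + 23831\right) = 607111 \left(\left(31872 - \frac{130796 \left(\left(-395\right) 534\right)}{9} + \frac{151 \left(\left(-395\right) 534\right)^{2}}{9}\right) + 23831\right) = 607111 \left(\left(31872 - - \frac{9196266760}{3} + \frac{151 \left(-210930\right)^{2}}{9}\right) + 23831\right) = 607111 \left(\left(31872 + \frac{9196266760}{3} + \frac{151}{9} \cdot 44491464900\right) + 23831\right) = 607111 \left(\left(31872 + \frac{9196266760}{3} + 746467911100\right) + 23831\right) = 607111 \left(\frac{2248600095676}{3} + 23831\right) = 607111 \cdot \frac{2248600167169}{3} = \frac{1365149896090138759}{3}$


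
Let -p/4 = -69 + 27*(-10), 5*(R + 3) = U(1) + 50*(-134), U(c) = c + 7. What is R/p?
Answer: -6707/6780 ≈ -0.98923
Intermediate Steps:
U(c) = 7 + c
R = -6707/5 (R = -3 + ((7 + 1) + 50*(-134))/5 = -3 + (8 - 6700)/5 = -3 + (⅕)*(-6692) = -3 - 6692/5 = -6707/5 ≈ -1341.4)
p = 1356 (p = -4*(-69 + 27*(-10)) = -4*(-69 - 270) = -4*(-339) = 1356)
R/p = -6707/5/1356 = -6707/5*1/1356 = -6707/6780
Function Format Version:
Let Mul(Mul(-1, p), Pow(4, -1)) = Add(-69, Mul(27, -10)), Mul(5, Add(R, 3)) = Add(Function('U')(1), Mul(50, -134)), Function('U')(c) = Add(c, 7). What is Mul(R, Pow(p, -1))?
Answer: Rational(-6707, 6780) ≈ -0.98923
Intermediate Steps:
Function('U')(c) = Add(7, c)
R = Rational(-6707, 5) (R = Add(-3, Mul(Rational(1, 5), Add(Add(7, 1), Mul(50, -134)))) = Add(-3, Mul(Rational(1, 5), Add(8, -6700))) = Add(-3, Mul(Rational(1, 5), -6692)) = Add(-3, Rational(-6692, 5)) = Rational(-6707, 5) ≈ -1341.4)
p = 1356 (p = Mul(-4, Add(-69, Mul(27, -10))) = Mul(-4, Add(-69, -270)) = Mul(-4, -339) = 1356)
Mul(R, Pow(p, -1)) = Mul(Rational(-6707, 5), Pow(1356, -1)) = Mul(Rational(-6707, 5), Rational(1, 1356)) = Rational(-6707, 6780)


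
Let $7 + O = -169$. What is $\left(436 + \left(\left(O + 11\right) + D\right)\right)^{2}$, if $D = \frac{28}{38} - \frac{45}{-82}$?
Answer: $\frac{179963456841}{2427364} \approx 74140.0$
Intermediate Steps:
$D = \frac{2003}{1558}$ ($D = 28 \cdot \frac{1}{38} - - \frac{45}{82} = \frac{14}{19} + \frac{45}{82} = \frac{2003}{1558} \approx 1.2856$)
$O = -176$ ($O = -7 - 169 = -176$)
$\left(436 + \left(\left(O + 11\right) + D\right)\right)^{2} = \left(436 + \left(\left(-176 + 11\right) + \frac{2003}{1558}\right)\right)^{2} = \left(436 + \left(-165 + \frac{2003}{1558}\right)\right)^{2} = \left(436 - \frac{255067}{1558}\right)^{2} = \left(\frac{424221}{1558}\right)^{2} = \frac{179963456841}{2427364}$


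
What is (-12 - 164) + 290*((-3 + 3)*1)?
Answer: -176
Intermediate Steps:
(-12 - 164) + 290*((-3 + 3)*1) = -176 + 290*(0*1) = -176 + 290*0 = -176 + 0 = -176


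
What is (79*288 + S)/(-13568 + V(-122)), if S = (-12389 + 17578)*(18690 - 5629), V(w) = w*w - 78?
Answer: 67796281/1238 ≈ 54763.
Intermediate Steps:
V(w) = -78 + w² (V(w) = w² - 78 = -78 + w²)
S = 67773529 (S = 5189*13061 = 67773529)
(79*288 + S)/(-13568 + V(-122)) = (79*288 + 67773529)/(-13568 + (-78 + (-122)²)) = (22752 + 67773529)/(-13568 + (-78 + 14884)) = 67796281/(-13568 + 14806) = 67796281/1238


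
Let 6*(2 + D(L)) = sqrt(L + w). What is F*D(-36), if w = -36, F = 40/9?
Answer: -80/9 + 40*I*sqrt(2)/9 ≈ -8.8889 + 6.2854*I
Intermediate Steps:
F = 40/9 (F = 40*(1/9) = 40/9 ≈ 4.4444)
D(L) = -2 + sqrt(-36 + L)/6 (D(L) = -2 + sqrt(L - 36)/6 = -2 + sqrt(-36 + L)/6)
F*D(-36) = 40*(-2 + sqrt(-36 - 36)/6)/9 = 40*(-2 + sqrt(-72)/6)/9 = 40*(-2 + (6*I*sqrt(2))/6)/9 = 40*(-2 + I*sqrt(2))/9 = -80/9 + 40*I*sqrt(2)/9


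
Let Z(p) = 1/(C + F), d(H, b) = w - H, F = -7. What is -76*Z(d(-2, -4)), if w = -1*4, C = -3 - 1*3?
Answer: 76/13 ≈ 5.8462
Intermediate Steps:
C = -6 (C = -3 - 3 = -6)
w = -4
d(H, b) = -4 - H
Z(p) = -1/13 (Z(p) = 1/(-6 - 7) = 1/(-13) = -1/13)
-76*Z(d(-2, -4)) = -76*(-1/13) = 76/13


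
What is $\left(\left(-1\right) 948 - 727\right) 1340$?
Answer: $-2244500$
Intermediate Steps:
$\left(\left(-1\right) 948 - 727\right) 1340 = \left(-948 - 727\right) 1340 = \left(-1675\right) 1340 = -2244500$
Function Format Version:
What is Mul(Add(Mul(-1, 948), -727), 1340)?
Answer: -2244500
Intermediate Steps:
Mul(Add(Mul(-1, 948), -727), 1340) = Mul(Add(-948, -727), 1340) = Mul(-1675, 1340) = -2244500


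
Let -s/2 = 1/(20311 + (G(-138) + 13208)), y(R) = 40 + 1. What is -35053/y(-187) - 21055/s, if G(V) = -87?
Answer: 14430135527/41 ≈ 3.5195e+8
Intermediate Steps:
y(R) = 41
s = -1/16716 (s = -2/(20311 + (-87 + 13208)) = -2/(20311 + 13121) = -2/33432 = -2*1/33432 = -1/16716 ≈ -5.9823e-5)
-35053/y(-187) - 21055/s = -35053/41 - 21055/(-1/16716) = -35053*1/41 - 21055*(-16716) = -35053/41 + 351955380 = 14430135527/41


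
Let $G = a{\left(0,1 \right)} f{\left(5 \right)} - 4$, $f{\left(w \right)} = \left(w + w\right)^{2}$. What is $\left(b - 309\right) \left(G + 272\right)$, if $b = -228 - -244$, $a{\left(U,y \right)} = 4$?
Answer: $-195724$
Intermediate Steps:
$f{\left(w \right)} = 4 w^{2}$ ($f{\left(w \right)} = \left(2 w\right)^{2} = 4 w^{2}$)
$G = 396$ ($G = 4 \cdot 4 \cdot 5^{2} - 4 = 4 \cdot 4 \cdot 25 - 4 = 4 \cdot 100 - 4 = 400 - 4 = 396$)
$b = 16$ ($b = -228 + 244 = 16$)
$\left(b - 309\right) \left(G + 272\right) = \left(16 - 309\right) \left(396 + 272\right) = \left(-293\right) 668 = -195724$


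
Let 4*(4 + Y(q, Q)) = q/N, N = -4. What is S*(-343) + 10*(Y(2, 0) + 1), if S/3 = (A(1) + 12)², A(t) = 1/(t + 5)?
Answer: -914111/6 ≈ -1.5235e+5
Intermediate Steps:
Y(q, Q) = -4 - q/16 (Y(q, Q) = -4 + (q/(-4))/4 = -4 + (q*(-¼))/4 = -4 + (-q/4)/4 = -4 - q/16)
A(t) = 1/(5 + t)
S = 5329/12 (S = 3*(1/(5 + 1) + 12)² = 3*(1/6 + 12)² = 3*(⅙ + 12)² = 3*(73/6)² = 3*(5329/36) = 5329/12 ≈ 444.08)
S*(-343) + 10*(Y(2, 0) + 1) = (5329/12)*(-343) + 10*((-4 - 1/16*2) + 1) = -1827847/12 + 10*((-4 - ⅛) + 1) = -1827847/12 + 10*(-33/8 + 1) = -1827847/12 + 10*(-25/8) = -1827847/12 - 125/4 = -914111/6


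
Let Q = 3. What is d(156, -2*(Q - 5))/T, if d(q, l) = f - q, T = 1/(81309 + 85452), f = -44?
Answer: -33352200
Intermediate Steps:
T = 1/166761 ≈ 5.9966e-6
d(q, l) = -44 - q
d(156, -2*(Q - 5))/T = (-44 - 1*156)/(1/166761) = (-44 - 156)*166761 = -200*166761 = -33352200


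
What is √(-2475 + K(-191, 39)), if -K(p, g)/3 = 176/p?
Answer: I*√90189627/191 ≈ 49.722*I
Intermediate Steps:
K(p, g) = -528/p
√(-2475 + K(-191, 39)) = √(-2475 - 528/(-191)) = √(-2475 - 528*(-1/191)) = √(-2475 + 528/191) = √(-472197/191) = I*√90189627/191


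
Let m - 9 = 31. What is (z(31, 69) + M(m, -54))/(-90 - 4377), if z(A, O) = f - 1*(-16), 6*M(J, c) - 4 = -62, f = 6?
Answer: -37/13401 ≈ -0.0027610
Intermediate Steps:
m = 40 (m = 9 + 31 = 40)
M(J, c) = -29/3 (M(J, c) = ⅔ + (⅙)*(-62) = ⅔ - 31/3 = -29/3)
z(A, O) = 22 (z(A, O) = 6 - 1*(-16) = 6 + 16 = 22)
(z(31, 69) + M(m, -54))/(-90 - 4377) = (22 - 29/3)/(-90 - 4377) = (37/3)/(-4467) = (37/3)*(-1/4467) = -37/13401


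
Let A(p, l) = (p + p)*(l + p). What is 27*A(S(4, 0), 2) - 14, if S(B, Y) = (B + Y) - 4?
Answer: -14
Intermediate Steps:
S(B, Y) = -4 + B + Y
A(p, l) = 2*p*(l + p) (A(p, l) = (2*p)*(l + p) = 2*p*(l + p))
27*A(S(4, 0), 2) - 14 = 27*(2*(-4 + 4 + 0)*(2 + (-4 + 4 + 0))) - 14 = 27*(2*0*(2 + 0)) - 14 = 27*(2*0*2) - 14 = 27*0 - 14 = 0 - 14 = -14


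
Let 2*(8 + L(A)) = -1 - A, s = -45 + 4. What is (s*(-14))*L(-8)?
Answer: -2583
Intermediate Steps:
s = -41
L(A) = -17/2 - A/2 (L(A) = -8 + (-1 - A)/2 = -8 + (-½ - A/2) = -17/2 - A/2)
(s*(-14))*L(-8) = (-41*(-14))*(-17/2 - ½*(-8)) = 574*(-17/2 + 4) = 574*(-9/2) = -2583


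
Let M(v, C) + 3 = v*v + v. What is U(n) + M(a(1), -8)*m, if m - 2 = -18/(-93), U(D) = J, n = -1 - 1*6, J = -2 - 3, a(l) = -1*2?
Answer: -223/31 ≈ -7.1936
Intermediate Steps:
a(l) = -2
J = -5
n = -7 (n = -1 - 6 = -7)
M(v, C) = -3 + v + v² (M(v, C) = -3 + (v*v + v) = -3 + (v² + v) = -3 + (v + v²) = -3 + v + v²)
U(D) = -5
m = 68/31 (m = 2 - 18/(-93) = 2 - 18*(-1/93) = 2 + 6/31 = 68/31 ≈ 2.1936)
U(n) + M(a(1), -8)*m = -5 + (-3 - 2 + (-2)²)*(68/31) = -5 + (-3 - 2 + 4)*(68/31) = -5 - 1*68/31 = -5 - 68/31 = -223/31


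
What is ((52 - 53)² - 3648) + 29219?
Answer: 25572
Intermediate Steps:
((52 - 53)² - 3648) + 29219 = ((-1)² - 3648) + 29219 = (1 - 3648) + 29219 = -3647 + 29219 = 25572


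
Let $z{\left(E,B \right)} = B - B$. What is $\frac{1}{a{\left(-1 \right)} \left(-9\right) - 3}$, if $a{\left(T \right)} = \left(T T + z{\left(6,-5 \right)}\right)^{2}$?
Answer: $- \frac{1}{12} \approx -0.083333$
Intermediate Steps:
$z{\left(E,B \right)} = 0$
$a{\left(T \right)} = T^{4}$ ($a{\left(T \right)} = \left(T T + 0\right)^{2} = \left(T^{2} + 0\right)^{2} = \left(T^{2}\right)^{2} = T^{4}$)
$\frac{1}{a{\left(-1 \right)} \left(-9\right) - 3} = \frac{1}{\left(-1\right)^{4} \left(-9\right) - 3} = \frac{1}{1 \left(-9\right) - 3} = \frac{1}{-9 - 3} = \frac{1}{-12} = - \frac{1}{12}$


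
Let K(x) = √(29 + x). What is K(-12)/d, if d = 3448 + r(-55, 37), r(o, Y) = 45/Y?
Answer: 37*√17/127621 ≈ 0.0011954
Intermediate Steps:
d = 127621/37 (d = 3448 + 45/37 = 127621/37 ≈ 3449.2)
K(-12)/d = √(29 - 12)/(127621/37) = √17*(37/127621) = 37*√17/127621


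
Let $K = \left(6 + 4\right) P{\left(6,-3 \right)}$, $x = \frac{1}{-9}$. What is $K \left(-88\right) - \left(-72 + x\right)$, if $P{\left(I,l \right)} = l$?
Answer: $\frac{24409}{9} \approx 2712.1$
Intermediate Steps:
$x = - \frac{1}{9} \approx -0.11111$
$K = -30$ ($K = \left(6 + 4\right) \left(-3\right) = 10 \left(-3\right) = -30$)
$K \left(-88\right) - \left(-72 + x\right) = \left(-30\right) \left(-88\right) + \left(72 - - \frac{1}{9}\right) = 2640 + \left(72 + \frac{1}{9}\right) = 2640 + \frac{649}{9} = \frac{24409}{9}$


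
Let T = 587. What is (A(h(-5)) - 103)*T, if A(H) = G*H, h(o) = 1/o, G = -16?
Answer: -292913/5 ≈ -58583.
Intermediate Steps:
h(o) = 1/o
A(H) = -16*H
(A(h(-5)) - 103)*T = (-16/(-5) - 103)*587 = (-16*(-⅕) - 103)*587 = (16/5 - 103)*587 = -499/5*587 = -292913/5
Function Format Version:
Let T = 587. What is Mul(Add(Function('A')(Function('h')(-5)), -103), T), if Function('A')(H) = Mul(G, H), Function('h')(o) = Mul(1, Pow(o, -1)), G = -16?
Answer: Rational(-292913, 5) ≈ -58583.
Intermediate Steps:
Function('h')(o) = Pow(o, -1)
Function('A')(H) = Mul(-16, H)
Mul(Add(Function('A')(Function('h')(-5)), -103), T) = Mul(Add(Mul(-16, Pow(-5, -1)), -103), 587) = Mul(Add(Mul(-16, Rational(-1, 5)), -103), 587) = Mul(Add(Rational(16, 5), -103), 587) = Mul(Rational(-499, 5), 587) = Rational(-292913, 5)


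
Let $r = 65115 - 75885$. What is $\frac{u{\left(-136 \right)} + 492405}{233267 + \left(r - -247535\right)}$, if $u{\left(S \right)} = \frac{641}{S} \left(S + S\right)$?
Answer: $\frac{493687}{470032} \approx 1.0503$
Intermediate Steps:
$r = -10770$
$u{\left(S \right)} = 1282$ ($u{\left(S \right)} = \frac{641}{S} 2 S = 1282$)
$\frac{u{\left(-136 \right)} + 492405}{233267 + \left(r - -247535\right)} = \frac{1282 + 492405}{233267 - -236765} = \frac{493687}{233267 + \left(-10770 + 247535\right)} = \frac{493687}{233267 + 236765} = \frac{493687}{470032}$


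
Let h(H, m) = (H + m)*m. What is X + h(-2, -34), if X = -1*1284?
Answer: -60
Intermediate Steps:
h(H, m) = m*(H + m)
X = -1284
X + h(-2, -34) = -1284 - 34*(-2 - 34) = -1284 - 34*(-36) = -1284 + 1224 = -60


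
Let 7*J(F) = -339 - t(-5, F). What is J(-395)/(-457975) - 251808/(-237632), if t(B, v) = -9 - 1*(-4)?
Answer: 25229117209/23806456450 ≈ 1.0598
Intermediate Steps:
t(B, v) = -5 (t(B, v) = -9 + 4 = -5)
J(F) = -334/7 (J(F) = (-339 - 1*(-5))/7 = (-339 + 5)/7 = (1/7)*(-334) = -334/7)
J(-395)/(-457975) - 251808/(-237632) = -334/7/(-457975) - 251808/(-237632) = -334/7*(-1/457975) - 251808*(-1/237632) = 334/3205825 + 7869/7426 = 25229117209/23806456450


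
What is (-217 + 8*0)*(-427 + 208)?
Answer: 47523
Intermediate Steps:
(-217 + 8*0)*(-427 + 208) = (-217 + 0)*(-219) = -217*(-219) = 47523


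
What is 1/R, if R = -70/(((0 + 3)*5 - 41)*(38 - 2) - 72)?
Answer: 72/5 ≈ 14.400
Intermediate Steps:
R = 5/72 (R = -70/((3*5 - 41)*36 - 72) = -70/((15 - 41)*36 - 72) = -70/(-26*36 - 72) = -70/(-936 - 72) = -70/(-1008) = -70*(-1/1008) = 5/72 ≈ 0.069444)
1/R = 1/(5/72) = 72/5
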